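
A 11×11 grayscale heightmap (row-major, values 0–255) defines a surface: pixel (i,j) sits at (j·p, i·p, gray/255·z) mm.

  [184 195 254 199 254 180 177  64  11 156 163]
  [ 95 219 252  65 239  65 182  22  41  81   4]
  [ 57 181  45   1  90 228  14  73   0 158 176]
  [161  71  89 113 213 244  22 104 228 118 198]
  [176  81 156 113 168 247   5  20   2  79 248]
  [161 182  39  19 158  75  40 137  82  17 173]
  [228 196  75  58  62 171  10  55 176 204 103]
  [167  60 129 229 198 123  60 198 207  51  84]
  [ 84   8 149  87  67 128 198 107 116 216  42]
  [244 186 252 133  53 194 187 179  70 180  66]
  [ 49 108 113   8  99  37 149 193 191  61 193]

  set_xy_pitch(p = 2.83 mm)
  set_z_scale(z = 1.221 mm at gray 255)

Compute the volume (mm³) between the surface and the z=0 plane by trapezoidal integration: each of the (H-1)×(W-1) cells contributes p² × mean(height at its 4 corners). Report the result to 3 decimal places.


466.136

height_mm = gray/255 × 1.221; cell vol = 2.83² × mean(4 corners)
unit = 2.83² × 1.221 / (4×255) = 0.00958712 mm³ per gray-sum
row 0: Σ corner-gray over 10 cells = 5758  → 55.2027
row 1: Σ corner-gray over 10 cells = 4244  → 40.6878
row 2: Σ corner-gray over 10 cells = 4576  → 43.8707
row 3: Σ corner-gray over 10 cells = 4929  → 47.2549
row 4: Σ corner-gray over 10 cells = 3998  → 38.3293
row 5: Σ corner-gray over 10 cells = 4177  → 40.0454
row 6: Σ corner-gray over 10 cells = 5106  → 48.9519
row 7: Σ corner-gray over 10 cells = 5039  → 48.3095
row 8: Σ corner-gray over 10 cells = 5456  → 52.3074
row 9: Σ corner-gray over 10 cells = 5338  → 51.1761
Σ rows: total corner-gray = 48621  → 466.1356 mm³


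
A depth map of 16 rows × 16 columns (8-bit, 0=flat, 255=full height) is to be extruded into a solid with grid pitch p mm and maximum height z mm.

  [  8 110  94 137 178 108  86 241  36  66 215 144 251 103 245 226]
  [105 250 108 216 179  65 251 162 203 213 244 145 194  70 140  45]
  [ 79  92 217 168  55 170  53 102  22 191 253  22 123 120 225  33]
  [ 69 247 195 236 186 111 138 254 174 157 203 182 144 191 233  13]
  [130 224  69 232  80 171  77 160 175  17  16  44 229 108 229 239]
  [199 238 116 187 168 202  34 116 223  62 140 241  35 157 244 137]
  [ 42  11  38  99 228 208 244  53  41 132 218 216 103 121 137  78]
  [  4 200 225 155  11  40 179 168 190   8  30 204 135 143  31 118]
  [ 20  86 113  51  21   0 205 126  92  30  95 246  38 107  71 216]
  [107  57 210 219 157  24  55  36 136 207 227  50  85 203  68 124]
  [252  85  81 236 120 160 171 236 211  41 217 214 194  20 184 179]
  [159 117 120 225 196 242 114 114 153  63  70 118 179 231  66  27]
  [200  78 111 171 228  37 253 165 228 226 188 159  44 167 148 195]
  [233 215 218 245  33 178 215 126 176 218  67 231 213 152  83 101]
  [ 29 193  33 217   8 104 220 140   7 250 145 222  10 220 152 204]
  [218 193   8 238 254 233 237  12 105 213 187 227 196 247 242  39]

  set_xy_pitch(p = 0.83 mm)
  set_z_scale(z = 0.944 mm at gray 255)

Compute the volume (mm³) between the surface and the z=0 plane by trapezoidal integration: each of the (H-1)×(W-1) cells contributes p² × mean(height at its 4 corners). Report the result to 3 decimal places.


82.240

height_mm = gray/255 × 0.944; cell vol = 0.83² × mean(4 corners)
unit = 0.83² × 0.944 / (4×255) = 0.00063757 mm³ per gray-sum
row 0: Σ corner-gray over 15 cells = 9292  → 5.9243
row 1: Σ corner-gray over 15 cells = 8768  → 5.5902
row 2: Σ corner-gray over 15 cells = 9122  → 5.8159
row 3: Σ corner-gray over 15 cells = 9415  → 6.0027
row 4: Σ corner-gray over 15 cells = 8693  → 5.5424
row 5: Σ corner-gray over 15 cells = 8480  → 5.4066
row 6: Σ corner-gray over 15 cells = 7378  → 4.7040
row 7: Σ corner-gray over 15 cells = 6358  → 4.0537
row 8: Σ corner-gray over 15 cells = 6497  → 4.1423
row 9: Σ corner-gray over 15 cells = 8470  → 5.4002
row 10: Σ corner-gray over 15 cells = 8973  → 5.7209
row 11: Σ corner-gray over 15 cells = 9003  → 5.7400
row 12: Σ corner-gray over 15 cells = 9875  → 6.2960
row 13: Σ corner-gray over 15 cells = 9149  → 5.8331
row 14: Σ corner-gray over 15 cells = 9516  → 6.0671
Σ rows: total corner-gray = 128989  → 82.2395 mm³


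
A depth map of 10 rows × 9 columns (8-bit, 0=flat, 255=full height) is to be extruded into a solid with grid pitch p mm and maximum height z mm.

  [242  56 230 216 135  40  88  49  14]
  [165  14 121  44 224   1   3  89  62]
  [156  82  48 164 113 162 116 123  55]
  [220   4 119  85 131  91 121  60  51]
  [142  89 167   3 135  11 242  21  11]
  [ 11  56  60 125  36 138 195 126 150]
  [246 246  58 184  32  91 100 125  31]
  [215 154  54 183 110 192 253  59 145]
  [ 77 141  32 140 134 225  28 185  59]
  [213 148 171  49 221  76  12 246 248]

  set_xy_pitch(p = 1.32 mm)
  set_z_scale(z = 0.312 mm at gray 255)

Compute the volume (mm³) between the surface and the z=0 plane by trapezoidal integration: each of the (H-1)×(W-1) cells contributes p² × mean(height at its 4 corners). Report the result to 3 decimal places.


height_mm = gray/255 × 0.312; cell vol = 1.32² × mean(4 corners)
unit = 1.32² × 0.312 / (4×255) = 0.000532969 mm³ per gray-sum
row 0: Σ corner-gray over 8 cells = 3103  → 1.6538
row 1: Σ corner-gray over 8 cells = 3046  → 1.6234
row 2: Σ corner-gray over 8 cells = 3320  → 1.7695
row 3: Σ corner-gray over 8 cells = 2982  → 1.5893
row 4: Σ corner-gray over 8 cells = 3122  → 1.6639
row 5: Σ corner-gray over 8 cells = 3582  → 1.9091
row 6: Σ corner-gray over 8 cells = 4319  → 2.3019
row 7: Σ corner-gray over 8 cells = 4276  → 2.2790
row 8: Σ corner-gray over 8 cells = 4213  → 2.2454
Σ rows: total corner-gray = 31963  → 17.0353 mm³

17.035


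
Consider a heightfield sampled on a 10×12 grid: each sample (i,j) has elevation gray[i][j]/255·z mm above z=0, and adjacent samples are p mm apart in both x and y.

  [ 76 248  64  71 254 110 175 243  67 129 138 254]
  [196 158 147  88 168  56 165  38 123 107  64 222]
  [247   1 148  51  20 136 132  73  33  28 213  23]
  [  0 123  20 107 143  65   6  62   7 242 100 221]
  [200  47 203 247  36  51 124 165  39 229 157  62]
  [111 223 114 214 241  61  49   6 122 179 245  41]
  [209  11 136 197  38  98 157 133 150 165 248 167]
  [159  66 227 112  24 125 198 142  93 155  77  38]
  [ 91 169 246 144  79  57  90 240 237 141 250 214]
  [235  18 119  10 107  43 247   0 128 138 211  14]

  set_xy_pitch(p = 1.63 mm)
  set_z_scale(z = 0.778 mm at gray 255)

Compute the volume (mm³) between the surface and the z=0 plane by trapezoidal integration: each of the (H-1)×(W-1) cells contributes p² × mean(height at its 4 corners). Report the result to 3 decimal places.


99.594

height_mm = gray/255 × 0.778; cell vol = 1.63² × mean(4 corners)
unit = 1.63² × 0.778 / (4×255) = 0.00202654 mm³ per gray-sum
row 0: Σ corner-gray over 11 cells = 5974  → 12.1065
row 1: Σ corner-gray over 11 cells = 4586  → 9.2937
row 2: Σ corner-gray over 11 cells = 3911  → 7.9258
row 3: Σ corner-gray over 11 cells = 4829  → 9.7861
row 4: Σ corner-gray over 11 cells = 5918  → 11.9930
row 5: Σ corner-gray over 11 cells = 6102  → 12.3659
row 6: Σ corner-gray over 11 cells = 5677  → 11.5047
row 7: Σ corner-gray over 11 cells = 6246  → 12.6578
row 8: Σ corner-gray over 11 cells = 5902  → 11.9606
Σ rows: total corner-gray = 49145  → 99.5942 mm³


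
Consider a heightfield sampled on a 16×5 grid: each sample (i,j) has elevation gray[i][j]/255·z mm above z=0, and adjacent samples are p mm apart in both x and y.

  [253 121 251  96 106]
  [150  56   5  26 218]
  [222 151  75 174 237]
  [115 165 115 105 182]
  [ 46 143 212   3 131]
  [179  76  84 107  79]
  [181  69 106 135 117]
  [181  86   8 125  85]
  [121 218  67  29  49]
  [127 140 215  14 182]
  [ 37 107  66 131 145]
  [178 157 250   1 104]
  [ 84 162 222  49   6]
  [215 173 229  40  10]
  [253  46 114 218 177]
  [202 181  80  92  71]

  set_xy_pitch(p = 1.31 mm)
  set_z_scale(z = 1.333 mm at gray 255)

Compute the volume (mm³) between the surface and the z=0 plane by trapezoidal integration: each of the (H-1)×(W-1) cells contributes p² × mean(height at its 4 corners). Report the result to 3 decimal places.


64.123

height_mm = gray/255 × 1.333; cell vol = 1.31² × mean(4 corners)
unit = 1.31² × 1.333 / (4×255) = 0.00224271 mm³ per gray-sum
row 0: Σ corner-gray over 4 cells = 1837  → 4.1199
row 1: Σ corner-gray over 4 cells = 1801  → 4.0391
row 2: Σ corner-gray over 4 cells = 2326  → 5.2165
row 3: Σ corner-gray over 4 cells = 1960  → 4.3957
row 4: Σ corner-gray over 4 cells = 1685  → 3.7790
row 5: Σ corner-gray over 4 cells = 1710  → 3.8350
row 6: Σ corner-gray over 4 cells = 1622  → 3.6377
row 7: Σ corner-gray over 4 cells = 1502  → 3.3685
row 8: Σ corner-gray over 4 cells = 1845  → 4.1378
row 9: Σ corner-gray over 4 cells = 1837  → 4.1199
row 10: Σ corner-gray over 4 cells = 1888  → 4.2342
row 11: Σ corner-gray over 4 cells = 2054  → 4.6065
row 12: Σ corner-gray over 4 cells = 2065  → 4.6312
row 13: Σ corner-gray over 4 cells = 2295  → 5.1470
row 14: Σ corner-gray over 4 cells = 2165  → 4.8555
Σ rows: total corner-gray = 28592  → 64.1235 mm³


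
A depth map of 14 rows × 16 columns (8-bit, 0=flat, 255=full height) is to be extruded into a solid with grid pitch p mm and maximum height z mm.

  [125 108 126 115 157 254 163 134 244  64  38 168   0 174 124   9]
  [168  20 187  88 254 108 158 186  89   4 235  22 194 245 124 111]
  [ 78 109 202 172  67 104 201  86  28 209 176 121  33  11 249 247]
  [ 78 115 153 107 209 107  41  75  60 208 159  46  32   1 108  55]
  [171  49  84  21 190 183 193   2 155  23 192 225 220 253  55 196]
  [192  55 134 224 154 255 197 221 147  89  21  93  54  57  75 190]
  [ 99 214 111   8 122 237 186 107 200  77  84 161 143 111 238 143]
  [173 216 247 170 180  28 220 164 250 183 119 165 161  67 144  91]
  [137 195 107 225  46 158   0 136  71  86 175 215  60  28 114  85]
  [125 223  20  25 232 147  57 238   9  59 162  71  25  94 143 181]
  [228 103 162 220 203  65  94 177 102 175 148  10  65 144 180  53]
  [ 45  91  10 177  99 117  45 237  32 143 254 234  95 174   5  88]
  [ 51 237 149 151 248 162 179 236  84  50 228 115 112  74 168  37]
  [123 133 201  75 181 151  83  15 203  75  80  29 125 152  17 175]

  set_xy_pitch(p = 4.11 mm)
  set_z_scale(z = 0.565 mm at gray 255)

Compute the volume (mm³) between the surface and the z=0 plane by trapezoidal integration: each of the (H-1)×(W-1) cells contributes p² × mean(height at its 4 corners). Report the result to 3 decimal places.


height_mm = gray/255 × 0.565; cell vol = 4.11² × mean(4 corners)
unit = 4.11² × 0.565 / (4×255) = 0.0093569 mm³ per gray-sum
row 0: Σ corner-gray over 15 cells = 7979  → 74.6587
row 1: Σ corner-gray over 15 cells = 7968  → 74.5558
row 2: Σ corner-gray over 15 cells = 6836  → 63.9638
row 3: Σ corner-gray over 15 cells = 7032  → 65.7977
row 4: Σ corner-gray over 15 cells = 7991  → 74.7710
row 5: Σ corner-gray over 15 cells = 8174  → 76.4833
row 6: Σ corner-gray over 15 cells = 9132  → 85.4472
row 7: Σ corner-gray over 15 cells = 8346  → 78.0927
row 8: Σ corner-gray over 15 cells = 6770  → 63.3462
row 9: Σ corner-gray over 15 cells = 7293  → 68.2399
row 10: Σ corner-gray over 15 cells = 7536  → 70.5136
row 11: Σ corner-gray over 15 cells = 8033  → 75.1640
row 12: Σ corner-gray over 15 cells = 7812  → 73.0961
Σ rows: total corner-gray = 100902  → 944.1298 mm³

944.130


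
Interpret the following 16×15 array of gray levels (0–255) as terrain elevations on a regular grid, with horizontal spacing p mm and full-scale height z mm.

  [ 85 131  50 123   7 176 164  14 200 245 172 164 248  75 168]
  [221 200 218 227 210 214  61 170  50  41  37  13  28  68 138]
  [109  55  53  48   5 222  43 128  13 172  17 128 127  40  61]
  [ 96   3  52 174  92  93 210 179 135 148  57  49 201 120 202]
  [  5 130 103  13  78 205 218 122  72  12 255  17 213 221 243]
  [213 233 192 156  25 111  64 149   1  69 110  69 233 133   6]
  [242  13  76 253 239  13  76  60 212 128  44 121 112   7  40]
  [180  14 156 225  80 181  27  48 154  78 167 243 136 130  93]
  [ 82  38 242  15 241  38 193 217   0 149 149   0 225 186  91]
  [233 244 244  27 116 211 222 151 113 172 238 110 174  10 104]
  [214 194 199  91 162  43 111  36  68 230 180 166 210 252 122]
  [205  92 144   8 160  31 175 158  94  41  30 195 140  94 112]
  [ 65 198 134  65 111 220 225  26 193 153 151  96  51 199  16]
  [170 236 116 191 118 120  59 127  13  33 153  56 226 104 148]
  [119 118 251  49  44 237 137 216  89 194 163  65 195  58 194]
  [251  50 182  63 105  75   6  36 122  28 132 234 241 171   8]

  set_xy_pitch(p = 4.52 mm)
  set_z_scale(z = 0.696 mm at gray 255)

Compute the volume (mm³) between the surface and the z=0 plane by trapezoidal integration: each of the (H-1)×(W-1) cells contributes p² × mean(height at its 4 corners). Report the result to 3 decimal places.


height_mm = gray/255 × 0.696; cell vol = 4.52² × mean(4 corners)
unit = 4.52² × 0.696 / (4×255) = 0.0139407 mm³ per gray-sum
row 0: Σ corner-gray over 14 cells = 7224  → 100.7079
row 1: Σ corner-gray over 14 cells = 5705  → 79.5319
row 2: Σ corner-gray over 14 cells = 5596  → 78.0124
row 3: Σ corner-gray over 14 cells = 6890  → 96.0517
row 4: Σ corner-gray over 14 cells = 6875  → 95.8426
row 5: Σ corner-gray over 14 cells = 6299  → 87.8127
row 6: Σ corner-gray over 14 cells = 6541  → 91.1864
row 7: Σ corner-gray over 14 cells = 7110  → 99.1187
row 8: Σ corner-gray over 14 cells = 7960  → 110.9683
row 9: Σ corner-gray over 14 cells = 8621  → 120.1831
row 10: Σ corner-gray over 14 cells = 7261  → 101.2237
row 11: Σ corner-gray over 14 cells = 6766  → 94.3231
row 12: Σ corner-gray over 14 cells = 7147  → 99.6345
row 13: Σ corner-gray over 14 cells = 7367  → 102.7015
row 14: Σ corner-gray over 14 cells = 7094  → 98.8956
Σ rows: total corner-gray = 104456  → 1456.1943 mm³

1456.194


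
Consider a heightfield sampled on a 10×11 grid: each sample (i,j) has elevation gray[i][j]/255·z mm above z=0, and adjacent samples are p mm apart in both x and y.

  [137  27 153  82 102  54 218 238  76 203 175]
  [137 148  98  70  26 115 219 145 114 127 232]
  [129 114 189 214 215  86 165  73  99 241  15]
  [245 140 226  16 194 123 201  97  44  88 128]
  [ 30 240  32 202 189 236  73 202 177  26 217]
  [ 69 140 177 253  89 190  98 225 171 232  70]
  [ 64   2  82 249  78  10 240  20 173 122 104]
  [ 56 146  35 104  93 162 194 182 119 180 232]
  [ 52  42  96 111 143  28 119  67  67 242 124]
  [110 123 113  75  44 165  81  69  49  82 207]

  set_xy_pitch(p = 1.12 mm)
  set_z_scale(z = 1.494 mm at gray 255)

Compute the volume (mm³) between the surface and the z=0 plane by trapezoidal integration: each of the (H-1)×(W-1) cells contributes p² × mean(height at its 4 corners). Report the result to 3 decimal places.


86.217

height_mm = gray/255 × 1.494; cell vol = 1.12² × mean(4 corners)
unit = 1.12² × 1.494 / (4×255) = 0.00183733 mm³ per gray-sum
row 0: Σ corner-gray over 10 cells = 5111  → 9.3906
row 1: Σ corner-gray over 10 cells = 5429  → 9.9748
row 2: Σ corner-gray over 10 cells = 5567  → 10.2284
row 3: Σ corner-gray over 10 cells = 5632  → 10.3478
row 4: Σ corner-gray over 10 cells = 6290  → 11.5568
row 5: Σ corner-gray over 10 cells = 5409  → 9.9381
row 6: Σ corner-gray over 10 cells = 4838  → 8.8890
row 7: Σ corner-gray over 10 cells = 4724  → 8.6795
row 8: Σ corner-gray over 10 cells = 3925  → 7.2115
Σ rows: total corner-gray = 46925  → 86.2166 mm³


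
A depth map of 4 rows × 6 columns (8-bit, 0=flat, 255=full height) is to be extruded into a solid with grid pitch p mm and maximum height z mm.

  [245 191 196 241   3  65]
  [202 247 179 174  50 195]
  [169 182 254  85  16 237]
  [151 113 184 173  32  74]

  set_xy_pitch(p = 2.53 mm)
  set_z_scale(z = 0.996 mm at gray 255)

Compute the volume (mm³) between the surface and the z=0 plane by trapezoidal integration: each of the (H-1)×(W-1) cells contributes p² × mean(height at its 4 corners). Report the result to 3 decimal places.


57.221

height_mm = gray/255 × 0.996; cell vol = 2.53² × mean(4 corners)
unit = 2.53² × 0.996 / (4×255) = 0.00625029 mm³ per gray-sum
row 0: Σ corner-gray over 5 cells = 3269  → 20.4322
row 1: Σ corner-gray over 5 cells = 3177  → 19.8572
row 2: Σ corner-gray over 5 cells = 2709  → 16.9320
Σ rows: total corner-gray = 9155  → 57.2214 mm³


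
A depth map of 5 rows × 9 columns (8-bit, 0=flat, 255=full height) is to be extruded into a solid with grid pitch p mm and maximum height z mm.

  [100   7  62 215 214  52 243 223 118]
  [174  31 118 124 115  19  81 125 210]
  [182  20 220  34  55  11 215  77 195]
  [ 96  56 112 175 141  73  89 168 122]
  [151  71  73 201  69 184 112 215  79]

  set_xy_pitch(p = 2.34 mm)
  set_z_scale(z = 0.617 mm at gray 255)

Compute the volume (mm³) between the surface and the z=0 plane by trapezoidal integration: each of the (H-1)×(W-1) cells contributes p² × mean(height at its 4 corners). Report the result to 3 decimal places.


height_mm = gray/255 × 0.617; cell vol = 2.34² × mean(4 corners)
unit = 2.34² × 0.617 / (4×255) = 0.0033122 mm³ per gray-sum
row 0: Σ corner-gray over 8 cells = 3860  → 12.7851
row 1: Σ corner-gray over 8 cells = 3251  → 10.7680
row 2: Σ corner-gray over 8 cells = 3487  → 11.5496
row 3: Σ corner-gray over 8 cells = 3926  → 13.0037
Σ rows: total corner-gray = 14524  → 48.1064 mm³

48.106


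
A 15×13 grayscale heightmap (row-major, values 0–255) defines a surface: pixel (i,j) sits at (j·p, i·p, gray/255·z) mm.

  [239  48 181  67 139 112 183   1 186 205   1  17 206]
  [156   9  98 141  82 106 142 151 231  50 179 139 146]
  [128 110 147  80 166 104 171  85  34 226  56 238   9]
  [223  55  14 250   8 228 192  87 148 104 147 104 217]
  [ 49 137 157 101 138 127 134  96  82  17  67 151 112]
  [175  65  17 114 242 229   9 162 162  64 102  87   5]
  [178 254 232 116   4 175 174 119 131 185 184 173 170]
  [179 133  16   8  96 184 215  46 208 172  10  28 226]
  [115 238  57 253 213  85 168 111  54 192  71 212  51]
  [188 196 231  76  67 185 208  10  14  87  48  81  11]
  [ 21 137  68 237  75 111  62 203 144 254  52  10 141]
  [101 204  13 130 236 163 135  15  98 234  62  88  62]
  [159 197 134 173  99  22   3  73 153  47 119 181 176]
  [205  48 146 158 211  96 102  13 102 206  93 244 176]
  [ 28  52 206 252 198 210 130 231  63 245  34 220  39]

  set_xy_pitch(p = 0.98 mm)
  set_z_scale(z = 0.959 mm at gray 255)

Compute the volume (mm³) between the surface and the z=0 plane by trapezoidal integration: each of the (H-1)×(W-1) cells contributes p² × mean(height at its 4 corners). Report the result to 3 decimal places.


75.564

height_mm = gray/255 × 0.959; cell vol = 0.98² × mean(4 corners)
unit = 0.98² × 0.959 / (4×255) = 0.000902964 mm³ per gray-sum
row 0: Σ corner-gray over 12 cells = 5683  → 5.1315
row 1: Σ corner-gray over 12 cells = 5929  → 5.3537
row 2: Σ corner-gray over 12 cells = 6085  → 5.4945
row 3: Σ corner-gray over 12 cells = 5689  → 5.1370
row 4: Σ corner-gray over 12 cells = 5261  → 4.7505
row 5: Σ corner-gray over 12 cells = 6528  → 5.8946
row 6: Σ corner-gray over 12 cells = 6479  → 5.8503
row 7: Σ corner-gray over 12 cells = 6111  → 5.5180
row 8: Σ corner-gray over 12 cells = 6079  → 5.4891
row 9: Σ corner-gray over 12 cells = 5473  → 4.9419
row 10: Σ corner-gray over 12 cells = 5787  → 5.2255
row 11: Σ corner-gray over 12 cells = 5656  → 5.1072
row 12: Σ corner-gray over 12 cells = 5956  → 5.3781
row 13: Σ corner-gray over 12 cells = 6968  → 6.2919
Σ rows: total corner-gray = 83684  → 75.5637 mm³


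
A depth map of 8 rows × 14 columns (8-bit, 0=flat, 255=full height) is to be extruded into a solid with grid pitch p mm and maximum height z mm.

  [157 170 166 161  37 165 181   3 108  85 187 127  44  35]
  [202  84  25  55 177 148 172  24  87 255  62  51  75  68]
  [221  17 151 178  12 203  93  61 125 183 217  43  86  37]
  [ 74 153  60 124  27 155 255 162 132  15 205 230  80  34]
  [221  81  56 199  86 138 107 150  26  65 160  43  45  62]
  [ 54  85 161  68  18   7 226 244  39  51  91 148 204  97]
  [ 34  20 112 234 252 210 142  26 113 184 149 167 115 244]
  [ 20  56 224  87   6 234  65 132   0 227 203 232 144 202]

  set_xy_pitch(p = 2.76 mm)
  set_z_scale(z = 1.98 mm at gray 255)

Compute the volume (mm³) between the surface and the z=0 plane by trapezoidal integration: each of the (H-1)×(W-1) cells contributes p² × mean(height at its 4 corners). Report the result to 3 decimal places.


height_mm = gray/255 × 1.98; cell vol = 2.76² × mean(4 corners)
unit = 2.76² × 1.98 / (4×255) = 0.0147871 mm³ per gray-sum
row 0: Σ corner-gray over 13 cells = 5760  → 85.1737
row 1: Σ corner-gray over 13 cells = 5696  → 84.2274
row 2: Σ corner-gray over 13 cells = 6300  → 93.1588
row 3: Σ corner-gray over 13 cells = 5899  → 87.2291
row 4: Σ corner-gray over 13 cells = 5430  → 80.2940
row 5: Σ corner-gray over 13 cells = 6561  → 97.0182
row 6: Σ corner-gray over 13 cells = 7168  → 105.9940
Σ rows: total corner-gray = 42814  → 633.0952 mm³

633.095


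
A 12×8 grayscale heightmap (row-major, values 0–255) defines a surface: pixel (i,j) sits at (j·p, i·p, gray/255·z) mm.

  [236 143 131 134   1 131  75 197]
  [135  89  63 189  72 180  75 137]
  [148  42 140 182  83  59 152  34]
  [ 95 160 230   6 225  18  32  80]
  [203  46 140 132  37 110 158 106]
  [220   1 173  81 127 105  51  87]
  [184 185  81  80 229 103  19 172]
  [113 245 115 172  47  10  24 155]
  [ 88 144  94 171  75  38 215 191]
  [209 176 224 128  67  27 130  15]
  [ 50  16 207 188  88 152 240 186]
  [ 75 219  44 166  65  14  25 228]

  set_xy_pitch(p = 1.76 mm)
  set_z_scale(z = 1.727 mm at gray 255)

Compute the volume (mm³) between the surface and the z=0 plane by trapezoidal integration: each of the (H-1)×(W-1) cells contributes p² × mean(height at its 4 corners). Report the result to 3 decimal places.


height_mm = gray/255 × 1.727; cell vol = 1.76² × mean(4 corners)
unit = 1.76² × 1.727 / (4×255) = 0.00524466 mm³ per gray-sum
row 0: Σ corner-gray over 7 cells = 3271  → 17.1553
row 1: Σ corner-gray over 7 cells = 3106  → 16.2899
row 2: Σ corner-gray over 7 cells = 3015  → 15.8127
row 3: Σ corner-gray over 7 cells = 3072  → 16.1116
row 4: Σ corner-gray over 7 cells = 2938  → 15.4088
row 5: Σ corner-gray over 7 cells = 3133  → 16.4315
row 6: Σ corner-gray over 7 cells = 3244  → 17.0137
row 7: Σ corner-gray over 7 cells = 3247  → 17.0294
row 8: Σ corner-gray over 7 cells = 3481  → 18.2567
row 9: Σ corner-gray over 7 cells = 3746  → 19.6465
row 10: Σ corner-gray over 7 cells = 3387  → 17.7637
Σ rows: total corner-gray = 35640  → 186.9198 mm³

186.920


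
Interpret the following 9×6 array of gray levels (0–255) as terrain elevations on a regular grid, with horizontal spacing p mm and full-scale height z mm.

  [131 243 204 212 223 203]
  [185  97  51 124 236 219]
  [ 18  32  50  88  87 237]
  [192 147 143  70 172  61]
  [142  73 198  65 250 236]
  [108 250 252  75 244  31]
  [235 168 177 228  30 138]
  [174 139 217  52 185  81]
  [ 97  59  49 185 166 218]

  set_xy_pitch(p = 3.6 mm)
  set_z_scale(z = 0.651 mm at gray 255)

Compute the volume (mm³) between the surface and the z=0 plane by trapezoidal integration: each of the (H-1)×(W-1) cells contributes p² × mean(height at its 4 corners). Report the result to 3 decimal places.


height_mm = gray/255 × 0.651; cell vol = 3.6² × mean(4 corners)
unit = 3.6² × 0.651 / (4×255) = 0.00827153 mm³ per gray-sum
row 0: Σ corner-gray over 5 cells = 3518  → 29.0992
row 1: Σ corner-gray over 5 cells = 2189  → 18.1064
row 2: Σ corner-gray over 5 cells = 2086  → 17.2544
row 3: Σ corner-gray over 5 cells = 2867  → 23.7145
row 4: Σ corner-gray over 5 cells = 3331  → 27.5525
row 5: Σ corner-gray over 5 cells = 3360  → 27.7923
row 6: Σ corner-gray over 5 cells = 3020  → 24.9800
row 7: Σ corner-gray over 5 cells = 2674  → 22.1181
Σ rows: total corner-gray = 23045  → 190.6174 mm³

190.617


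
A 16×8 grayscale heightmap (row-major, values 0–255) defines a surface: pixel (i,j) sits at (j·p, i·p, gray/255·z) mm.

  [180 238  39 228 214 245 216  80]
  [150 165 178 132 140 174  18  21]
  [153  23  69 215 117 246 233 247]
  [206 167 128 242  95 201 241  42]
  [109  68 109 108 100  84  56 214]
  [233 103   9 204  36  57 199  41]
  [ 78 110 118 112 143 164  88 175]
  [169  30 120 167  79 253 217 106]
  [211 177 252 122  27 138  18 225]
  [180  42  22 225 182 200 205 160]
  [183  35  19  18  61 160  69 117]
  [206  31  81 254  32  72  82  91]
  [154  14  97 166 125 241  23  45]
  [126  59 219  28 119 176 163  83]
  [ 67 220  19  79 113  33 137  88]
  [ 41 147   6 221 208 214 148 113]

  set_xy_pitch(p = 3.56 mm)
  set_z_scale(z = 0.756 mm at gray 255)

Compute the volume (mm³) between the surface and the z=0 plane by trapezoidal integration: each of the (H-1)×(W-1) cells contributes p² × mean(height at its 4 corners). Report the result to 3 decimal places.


495.162

height_mm = gray/255 × 0.756; cell vol = 3.56² × mean(4 corners)
unit = 3.56² × 0.756 / (4×255) = 0.00939337 mm³ per gray-sum
row 0: Σ corner-gray over 7 cells = 4405  → 41.3778
row 1: Σ corner-gray over 7 cells = 3991  → 37.4890
row 2: Σ corner-gray over 7 cells = 4602  → 43.2283
row 3: Σ corner-gray over 7 cells = 3769  → 35.4036
row 4: Σ corner-gray over 7 cells = 2863  → 26.8932
row 5: Σ corner-gray over 7 cells = 3213  → 30.1809
row 6: Σ corner-gray over 7 cells = 3730  → 35.0373
row 7: Σ corner-gray over 7 cells = 3911  → 36.7375
row 8: Σ corner-gray over 7 cells = 3996  → 37.5359
row 9: Σ corner-gray over 7 cells = 3116  → 29.2698
row 10: Σ corner-gray over 7 cells = 2425  → 22.7789
row 11: Σ corner-gray over 7 cells = 2932  → 27.5414
row 12: Σ corner-gray over 7 cells = 3268  → 30.6975
row 13: Σ corner-gray over 7 cells = 3094  → 29.0631
row 14: Σ corner-gray over 7 cells = 3399  → 31.9281
Σ rows: total corner-gray = 52714  → 495.1623 mm³


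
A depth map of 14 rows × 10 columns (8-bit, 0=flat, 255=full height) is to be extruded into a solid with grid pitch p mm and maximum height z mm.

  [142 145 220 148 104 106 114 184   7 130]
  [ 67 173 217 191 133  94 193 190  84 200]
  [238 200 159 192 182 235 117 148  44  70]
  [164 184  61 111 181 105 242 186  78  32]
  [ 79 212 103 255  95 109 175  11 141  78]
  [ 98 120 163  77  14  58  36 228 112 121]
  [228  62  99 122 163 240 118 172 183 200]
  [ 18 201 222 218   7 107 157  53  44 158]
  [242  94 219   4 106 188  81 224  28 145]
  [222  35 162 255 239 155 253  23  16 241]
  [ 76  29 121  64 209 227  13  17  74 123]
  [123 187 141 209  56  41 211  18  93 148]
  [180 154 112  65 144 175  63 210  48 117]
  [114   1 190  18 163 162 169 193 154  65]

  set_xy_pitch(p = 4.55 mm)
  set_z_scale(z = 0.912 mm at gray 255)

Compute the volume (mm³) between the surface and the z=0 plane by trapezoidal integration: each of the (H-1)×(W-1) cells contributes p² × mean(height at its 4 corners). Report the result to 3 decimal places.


height_mm = gray/255 × 0.912; cell vol = 4.55² × mean(4 corners)
unit = 4.55² × 0.912 / (4×255) = 0.0185105 mm³ per gray-sum
row 0: Σ corner-gray over 9 cells = 5145  → 95.2364
row 1: Σ corner-gray over 9 cells = 5679  → 105.1210
row 2: Σ corner-gray over 9 cells = 5354  → 99.1051
row 3: Σ corner-gray over 9 cells = 4851  → 89.7943
row 4: Σ corner-gray over 9 cells = 4194  → 77.6329
row 5: Σ corner-gray over 9 cells = 4581  → 84.7965
row 6: Σ corner-gray over 9 cells = 4940  → 91.4417
row 7: Σ corner-gray over 9 cells = 4469  → 82.7233
row 8: Σ corner-gray over 9 cells = 5014  → 92.8115
row 9: Σ corner-gray over 9 cells = 4446  → 82.2976
row 10: Σ corner-gray over 9 cells = 3890  → 72.0057
row 11: Σ corner-gray over 9 cells = 4422  → 81.8533
row 12: Σ corner-gray over 9 cells = 4518  → 83.6303
Σ rows: total corner-gray = 61503  → 1138.4495 mm³

1138.449


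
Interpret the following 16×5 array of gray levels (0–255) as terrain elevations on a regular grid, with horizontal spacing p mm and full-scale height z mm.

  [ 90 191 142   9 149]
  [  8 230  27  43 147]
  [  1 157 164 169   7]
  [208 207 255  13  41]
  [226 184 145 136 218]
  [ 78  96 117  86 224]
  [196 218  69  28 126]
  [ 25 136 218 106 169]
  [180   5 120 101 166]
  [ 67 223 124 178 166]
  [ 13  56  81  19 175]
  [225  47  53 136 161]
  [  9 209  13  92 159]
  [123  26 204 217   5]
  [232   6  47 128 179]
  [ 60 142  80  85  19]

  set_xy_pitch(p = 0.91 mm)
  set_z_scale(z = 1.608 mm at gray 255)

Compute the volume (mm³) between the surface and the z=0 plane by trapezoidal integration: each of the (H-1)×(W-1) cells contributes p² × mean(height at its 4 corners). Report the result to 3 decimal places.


height_mm = gray/255 × 1.608; cell vol = 0.91² × mean(4 corners)
unit = 0.91² × 1.608 / (4×255) = 0.00130548 mm³ per gray-sum
row 0: Σ corner-gray over 4 cells = 1678  → 2.1906
row 1: Σ corner-gray over 4 cells = 1743  → 2.2754
row 2: Σ corner-gray over 4 cells = 2187  → 2.8551
row 3: Σ corner-gray over 4 cells = 2573  → 3.3590
row 4: Σ corner-gray over 4 cells = 2274  → 2.9687
row 5: Σ corner-gray over 4 cells = 1852  → 2.4177
row 6: Σ corner-gray over 4 cells = 2066  → 2.6971
row 7: Σ corner-gray over 4 cells = 1912  → 2.4961
row 8: Σ corner-gray over 4 cells = 2081  → 2.7167
row 9: Σ corner-gray over 4 cells = 1783  → 2.3277
row 10: Σ corner-gray over 4 cells = 1358  → 1.7728
row 11: Σ corner-gray over 4 cells = 1654  → 2.1593
row 12: Σ corner-gray over 4 cells = 1818  → 2.3734
row 13: Σ corner-gray over 4 cells = 1795  → 2.3433
row 14: Σ corner-gray over 4 cells = 1466  → 1.9138
Σ rows: total corner-gray = 28240  → 36.8666 mm³

36.867


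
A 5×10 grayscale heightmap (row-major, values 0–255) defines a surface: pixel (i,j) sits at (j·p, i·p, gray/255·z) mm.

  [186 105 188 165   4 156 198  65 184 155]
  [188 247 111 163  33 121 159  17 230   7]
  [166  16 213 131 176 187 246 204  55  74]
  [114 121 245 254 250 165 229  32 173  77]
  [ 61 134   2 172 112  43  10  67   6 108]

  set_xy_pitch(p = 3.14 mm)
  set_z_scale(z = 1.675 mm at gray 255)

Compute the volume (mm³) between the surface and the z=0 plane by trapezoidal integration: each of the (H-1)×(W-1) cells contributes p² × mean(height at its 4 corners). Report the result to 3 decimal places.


325.375

height_mm = gray/255 × 1.675; cell vol = 3.14² × mean(4 corners)
unit = 3.14² × 1.675 / (4×255) = 0.016191 mm³ per gray-sum
row 0: Σ corner-gray over 9 cells = 4828  → 78.1702
row 1: Σ corner-gray over 9 cells = 5053  → 81.8132
row 2: Σ corner-gray over 9 cells = 5825  → 94.3126
row 3: Σ corner-gray over 9 cells = 4390  → 71.0785
Σ rows: total corner-gray = 20096  → 325.3745 mm³


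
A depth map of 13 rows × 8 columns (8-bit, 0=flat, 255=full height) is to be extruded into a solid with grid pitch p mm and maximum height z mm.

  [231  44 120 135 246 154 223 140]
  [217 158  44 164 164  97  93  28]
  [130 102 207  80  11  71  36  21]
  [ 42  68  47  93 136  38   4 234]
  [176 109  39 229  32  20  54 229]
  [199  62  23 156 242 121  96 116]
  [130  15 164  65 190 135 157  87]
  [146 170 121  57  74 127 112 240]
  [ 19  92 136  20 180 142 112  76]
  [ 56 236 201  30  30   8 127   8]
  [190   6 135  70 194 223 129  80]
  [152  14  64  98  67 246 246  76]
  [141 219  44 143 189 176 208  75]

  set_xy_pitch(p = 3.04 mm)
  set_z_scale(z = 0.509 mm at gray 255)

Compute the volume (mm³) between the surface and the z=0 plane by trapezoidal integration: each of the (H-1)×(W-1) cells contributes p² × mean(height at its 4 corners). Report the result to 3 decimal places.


height_mm = gray/255 × 0.509; cell vol = 3.04² × mean(4 corners)
unit = 3.04² × 0.509 / (4×255) = 0.00461174 mm³ per gray-sum
row 0: Σ corner-gray over 7 cells = 3900  → 17.9858
row 1: Σ corner-gray over 7 cells = 2850  → 13.1435
row 2: Σ corner-gray over 7 cells = 2213  → 10.2058
row 3: Σ corner-gray over 7 cells = 2419  → 11.1558
row 4: Σ corner-gray over 7 cells = 3086  → 14.2318
row 5: Σ corner-gray over 7 cells = 3384  → 15.6061
row 6: Σ corner-gray over 7 cells = 3377  → 15.5738
row 7: Σ corner-gray over 7 cells = 3167  → 14.6054
row 8: Σ corner-gray over 7 cells = 2787  → 12.8529
row 9: Σ corner-gray over 7 cells = 3112  → 14.3517
row 10: Σ corner-gray over 7 cells = 3482  → 16.0581
row 11: Σ corner-gray over 7 cells = 3872  → 17.8567
Σ rows: total corner-gray = 37649  → 173.6274 mm³

173.627


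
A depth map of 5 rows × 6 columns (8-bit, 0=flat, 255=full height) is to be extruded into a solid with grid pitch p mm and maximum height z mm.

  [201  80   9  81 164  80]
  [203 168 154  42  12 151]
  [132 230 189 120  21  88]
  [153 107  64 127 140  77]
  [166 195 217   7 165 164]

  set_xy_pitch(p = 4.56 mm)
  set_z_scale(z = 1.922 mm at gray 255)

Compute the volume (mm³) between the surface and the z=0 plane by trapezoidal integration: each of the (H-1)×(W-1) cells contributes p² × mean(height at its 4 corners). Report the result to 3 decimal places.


height_mm = gray/255 × 1.922; cell vol = 4.56² × mean(4 corners)
unit = 4.56² × 1.922 / (4×255) = 0.0391817 mm³ per gray-sum
row 0: Σ corner-gray over 5 cells = 2055  → 80.5183
row 1: Σ corner-gray over 5 cells = 2446  → 95.8384
row 2: Σ corner-gray over 5 cells = 2446  → 95.8384
row 3: Σ corner-gray over 5 cells = 2604  → 102.0291
Σ rows: total corner-gray = 9551  → 374.2241 mm³

374.224


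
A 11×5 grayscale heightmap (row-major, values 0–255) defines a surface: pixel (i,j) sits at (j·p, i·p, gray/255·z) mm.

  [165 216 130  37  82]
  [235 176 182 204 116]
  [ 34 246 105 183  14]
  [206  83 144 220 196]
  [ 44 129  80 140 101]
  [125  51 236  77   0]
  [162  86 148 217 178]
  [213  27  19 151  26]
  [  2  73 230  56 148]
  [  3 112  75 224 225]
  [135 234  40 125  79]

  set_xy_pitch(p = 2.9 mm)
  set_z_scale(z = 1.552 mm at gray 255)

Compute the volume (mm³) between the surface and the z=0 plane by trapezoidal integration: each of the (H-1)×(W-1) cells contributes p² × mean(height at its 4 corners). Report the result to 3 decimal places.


265.871

height_mm = gray/255 × 1.552; cell vol = 2.9² × mean(4 corners)
unit = 2.9² × 1.552 / (4×255) = 0.0127964 mm³ per gray-sum
row 0: Σ corner-gray over 4 cells = 2488  → 31.8374
row 1: Σ corner-gray over 4 cells = 2591  → 33.1555
row 2: Σ corner-gray over 4 cells = 2412  → 30.8649
row 3: Σ corner-gray over 4 cells = 2139  → 27.3715
row 4: Σ corner-gray over 4 cells = 1696  → 21.7027
row 5: Σ corner-gray over 4 cells = 2095  → 26.8084
row 6: Σ corner-gray over 4 cells = 1875  → 23.9932
row 7: Σ corner-gray over 4 cells = 1501  → 19.2074
row 8: Σ corner-gray over 4 cells = 1918  → 24.5435
row 9: Σ corner-gray over 4 cells = 2062  → 26.3862
Σ rows: total corner-gray = 20777  → 265.8706 mm³


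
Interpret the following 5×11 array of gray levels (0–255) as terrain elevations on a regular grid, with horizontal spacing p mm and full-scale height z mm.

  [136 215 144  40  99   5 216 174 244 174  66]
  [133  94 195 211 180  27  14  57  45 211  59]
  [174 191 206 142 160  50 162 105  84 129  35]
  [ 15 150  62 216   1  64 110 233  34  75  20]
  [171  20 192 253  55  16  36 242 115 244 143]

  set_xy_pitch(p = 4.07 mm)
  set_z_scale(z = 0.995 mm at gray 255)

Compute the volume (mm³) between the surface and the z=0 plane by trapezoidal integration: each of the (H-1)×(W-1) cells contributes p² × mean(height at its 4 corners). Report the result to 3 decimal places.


height_mm = gray/255 × 0.995; cell vol = 4.07² × mean(4 corners)
unit = 4.07² × 0.995 / (4×255) = 0.0161589 mm³ per gray-sum
row 0: Σ corner-gray over 10 cells = 5084  → 82.1518
row 1: Σ corner-gray over 10 cells = 4927  → 79.6149
row 2: Σ corner-gray over 10 cells = 4592  → 74.2017
row 3: Σ corner-gray over 10 cells = 4585  → 74.0885
Σ rows: total corner-gray = 19188  → 310.0569 mm³

310.057


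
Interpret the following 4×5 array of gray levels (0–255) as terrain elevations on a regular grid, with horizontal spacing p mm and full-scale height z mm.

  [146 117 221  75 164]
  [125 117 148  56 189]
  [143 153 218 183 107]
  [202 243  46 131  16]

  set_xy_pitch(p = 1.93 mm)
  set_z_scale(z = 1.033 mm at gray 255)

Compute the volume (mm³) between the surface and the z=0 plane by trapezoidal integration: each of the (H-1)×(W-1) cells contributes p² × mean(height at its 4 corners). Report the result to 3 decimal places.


25.735

height_mm = gray/255 × 1.033; cell vol = 1.93² × mean(4 corners)
unit = 1.93² × 1.033 / (4×255) = 0.00377237 mm³ per gray-sum
row 0: Σ corner-gray over 4 cells = 2092  → 7.8918
row 1: Σ corner-gray over 4 cells = 2314  → 8.7293
row 2: Σ corner-gray over 4 cells = 2416  → 9.1141
Σ rows: total corner-gray = 6822  → 25.7351 mm³


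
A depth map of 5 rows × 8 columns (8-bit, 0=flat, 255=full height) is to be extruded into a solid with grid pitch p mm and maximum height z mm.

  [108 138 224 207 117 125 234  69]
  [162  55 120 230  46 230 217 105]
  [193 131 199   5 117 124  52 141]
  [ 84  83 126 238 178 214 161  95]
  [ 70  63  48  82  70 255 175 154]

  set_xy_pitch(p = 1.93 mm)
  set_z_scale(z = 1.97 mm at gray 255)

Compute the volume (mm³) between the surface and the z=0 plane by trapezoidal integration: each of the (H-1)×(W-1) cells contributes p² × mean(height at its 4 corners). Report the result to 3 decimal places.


height_mm = gray/255 × 1.97; cell vol = 1.93² × mean(4 corners)
unit = 1.93² × 1.97 / (4×255) = 0.00719417 mm³ per gray-sum
row 0: Σ corner-gray over 7 cells = 4330  → 31.1508
row 1: Σ corner-gray over 7 cells = 3653  → 26.2803
row 2: Σ corner-gray over 7 cells = 3769  → 27.1148
row 3: Σ corner-gray over 7 cells = 3789  → 27.2587
Σ rows: total corner-gray = 15541  → 111.8046 mm³

111.805


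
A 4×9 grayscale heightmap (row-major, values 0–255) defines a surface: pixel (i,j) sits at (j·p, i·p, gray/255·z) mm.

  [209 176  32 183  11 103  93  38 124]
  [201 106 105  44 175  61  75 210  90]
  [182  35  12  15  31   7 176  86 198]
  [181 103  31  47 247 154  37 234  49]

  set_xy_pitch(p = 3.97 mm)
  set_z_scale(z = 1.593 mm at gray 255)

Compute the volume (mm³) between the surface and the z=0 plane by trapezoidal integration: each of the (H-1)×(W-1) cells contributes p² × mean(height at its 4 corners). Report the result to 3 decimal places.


height_mm = gray/255 × 1.593; cell vol = 3.97² × mean(4 corners)
unit = 3.97² × 1.593 / (4×255) = 0.0246148 mm³ per gray-sum
row 0: Σ corner-gray over 8 cells = 3448  → 84.8719
row 1: Σ corner-gray over 8 cells = 2947  → 72.5399
row 2: Σ corner-gray over 8 cells = 3040  → 74.8290
Σ rows: total corner-gray = 9435  → 232.2408 mm³

232.241


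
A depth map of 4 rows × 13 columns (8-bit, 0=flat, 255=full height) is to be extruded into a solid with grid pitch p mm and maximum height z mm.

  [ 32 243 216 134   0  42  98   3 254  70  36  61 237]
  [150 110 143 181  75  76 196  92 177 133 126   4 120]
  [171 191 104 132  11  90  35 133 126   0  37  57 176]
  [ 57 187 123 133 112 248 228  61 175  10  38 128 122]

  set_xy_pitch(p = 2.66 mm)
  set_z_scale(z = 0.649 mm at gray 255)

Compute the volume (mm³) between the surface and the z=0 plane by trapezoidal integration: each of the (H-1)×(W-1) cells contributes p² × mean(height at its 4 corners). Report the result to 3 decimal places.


height_mm = gray/255 × 0.649; cell vol = 2.66² × mean(4 corners)
unit = 2.66² × 0.649 / (4×255) = 0.00450202 mm³ per gray-sum
row 0: Σ corner-gray over 12 cells = 5479  → 24.6666
row 1: Σ corner-gray over 12 cells = 5075  → 22.8478
row 2: Σ corner-gray over 12 cells = 5244  → 23.6086
Σ rows: total corner-gray = 15798  → 71.1230 mm³

71.123


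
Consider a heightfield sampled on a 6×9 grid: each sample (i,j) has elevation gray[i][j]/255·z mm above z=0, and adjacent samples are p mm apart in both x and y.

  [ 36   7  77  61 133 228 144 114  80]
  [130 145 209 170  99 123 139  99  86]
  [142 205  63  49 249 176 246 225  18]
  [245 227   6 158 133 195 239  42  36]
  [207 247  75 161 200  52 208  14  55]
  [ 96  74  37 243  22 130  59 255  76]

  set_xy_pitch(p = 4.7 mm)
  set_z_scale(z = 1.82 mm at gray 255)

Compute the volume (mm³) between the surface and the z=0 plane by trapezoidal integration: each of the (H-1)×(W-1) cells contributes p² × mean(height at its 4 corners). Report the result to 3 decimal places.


863.593

height_mm = gray/255 × 1.82; cell vol = 4.7² × mean(4 corners)
unit = 4.7² × 1.82 / (4×255) = 0.0394155 mm³ per gray-sum
row 0: Σ corner-gray over 8 cells = 3828  → 150.8825
row 1: Σ corner-gray over 8 cells = 4770  → 188.0119
row 2: Σ corner-gray over 8 cells = 4867  → 191.8352
row 3: Σ corner-gray over 8 cells = 4457  → 175.6748
row 4: Σ corner-gray over 8 cells = 3988  → 157.1890
Σ rows: total corner-gray = 21910  → 863.5934 mm³
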